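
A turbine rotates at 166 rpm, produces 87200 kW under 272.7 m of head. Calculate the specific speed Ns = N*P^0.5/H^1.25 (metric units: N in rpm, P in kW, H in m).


Ns = 166 * 87200^0.5 / 272.7^1.25 = 44.2344


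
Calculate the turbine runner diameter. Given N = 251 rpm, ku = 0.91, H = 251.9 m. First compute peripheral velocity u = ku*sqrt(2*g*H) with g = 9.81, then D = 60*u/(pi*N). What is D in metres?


u = 0.91 * sqrt(2*9.81*251.9) = 63.9742 m/s
D = 60 * 63.9742 / (pi * 251) = 4.8678 m


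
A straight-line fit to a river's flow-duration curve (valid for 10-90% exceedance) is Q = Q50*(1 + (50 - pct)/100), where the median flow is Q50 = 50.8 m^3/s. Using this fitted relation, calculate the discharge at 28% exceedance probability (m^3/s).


Q = 50.8 * (1 + (50 - 28)/100) = 61.9760 m^3/s


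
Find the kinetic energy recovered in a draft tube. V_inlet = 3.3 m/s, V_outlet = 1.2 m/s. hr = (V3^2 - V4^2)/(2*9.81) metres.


hr = (3.3^2 - 1.2^2) / (2*9.81) = 0.4817 m


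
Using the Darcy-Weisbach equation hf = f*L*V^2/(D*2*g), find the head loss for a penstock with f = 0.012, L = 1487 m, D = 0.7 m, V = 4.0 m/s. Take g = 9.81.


hf = 0.012 * 1487 * 4.0^2 / (0.7 * 2 * 9.81) = 20.7881 m


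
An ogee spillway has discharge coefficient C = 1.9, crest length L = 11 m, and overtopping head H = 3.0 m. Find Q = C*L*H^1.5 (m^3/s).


Q = 1.9 * 11 * 3.0^1.5 = 108.5996 m^3/s


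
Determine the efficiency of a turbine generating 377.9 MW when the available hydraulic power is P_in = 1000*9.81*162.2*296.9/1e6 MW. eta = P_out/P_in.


P_in = 1000 * 9.81 * 162.2 * 296.9 / 1e6 = 472.4219 MW
eta = 377.9 / 472.4219 = 0.7999


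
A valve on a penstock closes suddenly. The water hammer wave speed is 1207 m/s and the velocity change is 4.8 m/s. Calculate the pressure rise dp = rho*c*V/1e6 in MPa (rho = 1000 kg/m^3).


dp = 1000 * 1207 * 4.8 / 1e6 = 5.7936 MPa


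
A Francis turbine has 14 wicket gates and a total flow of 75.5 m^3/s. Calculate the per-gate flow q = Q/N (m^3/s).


q = 75.5 / 14 = 5.3929 m^3/s


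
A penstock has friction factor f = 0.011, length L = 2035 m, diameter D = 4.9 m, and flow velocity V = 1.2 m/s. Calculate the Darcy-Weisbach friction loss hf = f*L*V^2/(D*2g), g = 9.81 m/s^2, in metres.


hf = 0.011 * 2035 * 1.2^2 / (4.9 * 2 * 9.81) = 0.3353 m


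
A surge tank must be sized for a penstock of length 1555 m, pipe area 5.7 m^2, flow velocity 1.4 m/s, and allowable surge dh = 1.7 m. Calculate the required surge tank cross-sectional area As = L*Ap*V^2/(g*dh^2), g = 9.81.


As = 1555 * 5.7 * 1.4^2 / (9.81 * 1.7^2) = 612.7657 m^2


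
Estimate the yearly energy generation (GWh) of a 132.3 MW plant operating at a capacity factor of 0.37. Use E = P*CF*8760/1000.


E = 132.3 * 0.37 * 8760 / 1000 = 428.8108 GWh


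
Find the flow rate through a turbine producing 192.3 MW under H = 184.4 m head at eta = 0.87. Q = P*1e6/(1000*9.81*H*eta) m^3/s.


Q = 192.3 * 1e6 / (1000 * 9.81 * 184.4 * 0.87) = 122.1884 m^3/s


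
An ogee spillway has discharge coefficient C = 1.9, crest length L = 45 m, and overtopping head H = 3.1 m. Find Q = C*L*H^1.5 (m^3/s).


Q = 1.9 * 45 * 3.1^1.5 = 466.6687 m^3/s


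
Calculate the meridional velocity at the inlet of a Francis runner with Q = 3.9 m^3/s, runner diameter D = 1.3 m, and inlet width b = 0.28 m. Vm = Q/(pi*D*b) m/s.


Vm = 3.9 / (pi * 1.3 * 0.28) = 3.4105 m/s


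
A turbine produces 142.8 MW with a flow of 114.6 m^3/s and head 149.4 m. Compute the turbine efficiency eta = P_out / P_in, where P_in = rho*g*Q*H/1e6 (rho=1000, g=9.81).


P_in = 1000 * 9.81 * 114.6 * 149.4 / 1e6 = 167.9594 MW
eta = 142.8 / 167.9594 = 0.8502


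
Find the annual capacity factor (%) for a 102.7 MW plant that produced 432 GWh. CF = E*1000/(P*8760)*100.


CF = 432 * 1000 / (102.7 * 8760) * 100 = 48.0186 %


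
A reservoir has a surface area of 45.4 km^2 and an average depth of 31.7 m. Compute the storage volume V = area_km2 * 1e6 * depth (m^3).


V = 45.4 * 1e6 * 31.7 = 1.4392e+09 m^3


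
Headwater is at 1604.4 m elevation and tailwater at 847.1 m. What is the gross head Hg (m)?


Hg = 1604.4 - 847.1 = 757.3000 m


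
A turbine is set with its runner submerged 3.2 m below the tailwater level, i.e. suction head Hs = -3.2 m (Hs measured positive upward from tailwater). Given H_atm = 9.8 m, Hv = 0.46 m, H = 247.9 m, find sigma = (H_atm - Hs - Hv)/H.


sigma = (9.8 - (-3.2) - 0.46) / 247.9 = 0.0506


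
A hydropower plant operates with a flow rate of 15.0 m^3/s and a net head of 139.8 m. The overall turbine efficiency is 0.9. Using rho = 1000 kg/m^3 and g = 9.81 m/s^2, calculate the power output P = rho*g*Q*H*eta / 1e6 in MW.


P = 1000 * 9.81 * 15.0 * 139.8 * 0.9 / 1e6 = 18.5144 MW


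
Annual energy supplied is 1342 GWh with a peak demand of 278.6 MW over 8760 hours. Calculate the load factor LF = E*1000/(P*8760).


LF = 1342 * 1000 / (278.6 * 8760) = 0.5499


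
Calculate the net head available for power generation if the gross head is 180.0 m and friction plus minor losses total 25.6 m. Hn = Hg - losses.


Hn = 180.0 - 25.6 = 154.4000 m


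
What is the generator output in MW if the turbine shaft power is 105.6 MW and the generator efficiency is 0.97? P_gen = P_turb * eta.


P_gen = 105.6 * 0.97 = 102.4320 MW


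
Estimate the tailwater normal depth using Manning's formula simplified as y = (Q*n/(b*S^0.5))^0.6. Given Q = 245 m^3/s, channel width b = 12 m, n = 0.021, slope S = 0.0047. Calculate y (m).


y = (245 * 0.021 / (12 * 0.0047^0.5))^0.6 = 3.0040 m


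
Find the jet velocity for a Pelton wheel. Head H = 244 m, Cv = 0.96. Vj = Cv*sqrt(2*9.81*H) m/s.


Vj = 0.96 * sqrt(2*9.81*244) = 66.4226 m/s


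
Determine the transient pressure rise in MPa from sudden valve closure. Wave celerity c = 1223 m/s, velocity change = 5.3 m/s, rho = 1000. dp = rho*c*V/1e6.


dp = 1000 * 1223 * 5.3 / 1e6 = 6.4819 MPa


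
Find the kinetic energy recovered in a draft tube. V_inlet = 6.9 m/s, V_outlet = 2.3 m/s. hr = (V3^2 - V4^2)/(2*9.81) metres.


hr = (6.9^2 - 2.3^2) / (2*9.81) = 2.1570 m


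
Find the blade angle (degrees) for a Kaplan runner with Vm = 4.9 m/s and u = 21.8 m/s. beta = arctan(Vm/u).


beta = arctan(4.9 / 21.8) = 12.6679 degrees


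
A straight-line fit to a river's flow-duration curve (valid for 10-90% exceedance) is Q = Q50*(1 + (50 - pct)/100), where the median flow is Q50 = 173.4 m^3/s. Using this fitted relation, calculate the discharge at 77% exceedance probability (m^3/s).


Q = 173.4 * (1 + (50 - 77)/100) = 126.5820 m^3/s


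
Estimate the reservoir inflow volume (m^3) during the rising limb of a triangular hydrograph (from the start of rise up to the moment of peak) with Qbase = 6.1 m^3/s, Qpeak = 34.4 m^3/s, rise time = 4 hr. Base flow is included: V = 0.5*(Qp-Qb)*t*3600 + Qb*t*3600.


V = 0.5*(34.4 - 6.1)*4*3600 + 6.1*4*3600 = 291600.0000 m^3


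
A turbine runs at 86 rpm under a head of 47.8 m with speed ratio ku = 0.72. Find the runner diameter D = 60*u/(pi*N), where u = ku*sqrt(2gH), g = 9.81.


u = 0.72 * sqrt(2*9.81*47.8) = 22.0494 m/s
D = 60 * 22.0494 / (pi * 86) = 4.8966 m


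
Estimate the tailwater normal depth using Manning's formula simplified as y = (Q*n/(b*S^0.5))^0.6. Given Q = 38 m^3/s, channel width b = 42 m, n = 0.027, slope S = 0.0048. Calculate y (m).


y = (38 * 0.027 / (42 * 0.0048^0.5))^0.6 = 0.5350 m


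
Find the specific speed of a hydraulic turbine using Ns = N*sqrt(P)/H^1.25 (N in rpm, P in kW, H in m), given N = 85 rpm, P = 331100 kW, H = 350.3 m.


Ns = 85 * 331100^0.5 / 350.3^1.25 = 32.2737


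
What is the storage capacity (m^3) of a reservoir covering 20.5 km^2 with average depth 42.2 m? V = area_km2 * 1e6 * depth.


V = 20.5 * 1e6 * 42.2 = 8.6510e+08 m^3


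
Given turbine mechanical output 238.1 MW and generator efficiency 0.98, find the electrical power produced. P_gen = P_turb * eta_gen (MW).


P_gen = 238.1 * 0.98 = 233.3380 MW


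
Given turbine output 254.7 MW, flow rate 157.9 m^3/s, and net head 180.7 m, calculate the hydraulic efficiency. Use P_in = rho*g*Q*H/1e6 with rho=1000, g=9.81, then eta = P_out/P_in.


P_in = 1000 * 9.81 * 157.9 * 180.7 / 1e6 = 279.9041 MW
eta = 254.7 / 279.9041 = 0.9100


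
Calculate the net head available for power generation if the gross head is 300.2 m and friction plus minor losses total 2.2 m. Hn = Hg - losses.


Hn = 300.2 - 2.2 = 298.0000 m


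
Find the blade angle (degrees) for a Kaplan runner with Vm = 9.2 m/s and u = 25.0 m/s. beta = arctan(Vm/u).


beta = arctan(9.2 / 25.0) = 20.2036 degrees


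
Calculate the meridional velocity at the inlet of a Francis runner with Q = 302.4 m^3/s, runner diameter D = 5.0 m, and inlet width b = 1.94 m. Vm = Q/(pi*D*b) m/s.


Vm = 302.4 / (pi * 5.0 * 1.94) = 9.9234 m/s


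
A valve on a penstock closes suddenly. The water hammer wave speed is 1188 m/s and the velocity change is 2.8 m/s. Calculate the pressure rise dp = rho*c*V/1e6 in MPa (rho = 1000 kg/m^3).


dp = 1000 * 1188 * 2.8 / 1e6 = 3.3264 MPa


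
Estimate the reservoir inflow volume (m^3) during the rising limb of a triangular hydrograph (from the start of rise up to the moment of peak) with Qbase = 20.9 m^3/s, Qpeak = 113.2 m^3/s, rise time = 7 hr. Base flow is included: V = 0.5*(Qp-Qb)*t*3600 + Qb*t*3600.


V = 0.5*(113.2 - 20.9)*7*3600 + 20.9*7*3600 = 1.6897e+06 m^3


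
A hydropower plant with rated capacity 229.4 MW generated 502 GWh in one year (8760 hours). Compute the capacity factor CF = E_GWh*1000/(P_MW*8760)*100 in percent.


CF = 502 * 1000 / (229.4 * 8760) * 100 = 24.9808 %


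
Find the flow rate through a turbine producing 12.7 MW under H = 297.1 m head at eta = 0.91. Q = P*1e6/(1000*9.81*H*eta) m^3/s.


Q = 12.7 * 1e6 / (1000 * 9.81 * 297.1 * 0.91) = 4.7884 m^3/s


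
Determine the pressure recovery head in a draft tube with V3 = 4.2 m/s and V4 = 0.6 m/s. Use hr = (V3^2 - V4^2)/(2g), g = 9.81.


hr = (4.2^2 - 0.6^2) / (2*9.81) = 0.8807 m


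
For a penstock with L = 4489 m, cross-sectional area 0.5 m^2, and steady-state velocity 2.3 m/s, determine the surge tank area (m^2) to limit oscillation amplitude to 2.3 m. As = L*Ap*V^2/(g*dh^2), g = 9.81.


As = 4489 * 0.5 * 2.3^2 / (9.81 * 2.3^2) = 228.7971 m^2


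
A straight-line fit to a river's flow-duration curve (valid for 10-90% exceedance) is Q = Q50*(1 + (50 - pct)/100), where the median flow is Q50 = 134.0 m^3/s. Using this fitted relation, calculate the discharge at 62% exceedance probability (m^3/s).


Q = 134.0 * (1 + (50 - 62)/100) = 117.9200 m^3/s


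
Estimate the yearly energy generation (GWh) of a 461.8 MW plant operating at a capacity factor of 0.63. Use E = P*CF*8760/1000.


E = 461.8 * 0.63 * 8760 / 1000 = 2548.5818 GWh


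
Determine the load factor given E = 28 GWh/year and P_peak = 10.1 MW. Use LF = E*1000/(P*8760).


LF = 28 * 1000 / (10.1 * 8760) = 0.3165


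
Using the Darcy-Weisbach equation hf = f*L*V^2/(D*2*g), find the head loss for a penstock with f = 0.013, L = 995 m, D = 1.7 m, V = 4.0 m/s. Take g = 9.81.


hf = 0.013 * 995 * 4.0^2 / (1.7 * 2 * 9.81) = 6.2050 m


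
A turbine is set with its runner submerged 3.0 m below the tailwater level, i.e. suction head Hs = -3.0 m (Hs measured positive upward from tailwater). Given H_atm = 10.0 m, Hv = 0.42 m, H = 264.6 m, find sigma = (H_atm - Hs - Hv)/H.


sigma = (10.0 - (-3.0) - 0.42) / 264.6 = 0.0475


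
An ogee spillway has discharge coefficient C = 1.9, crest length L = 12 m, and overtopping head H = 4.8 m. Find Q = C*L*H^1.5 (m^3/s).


Q = 1.9 * 12 * 4.8^1.5 = 239.7710 m^3/s


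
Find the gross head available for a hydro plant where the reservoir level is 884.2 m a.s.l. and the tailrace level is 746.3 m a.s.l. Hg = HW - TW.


Hg = 884.2 - 746.3 = 137.9000 m


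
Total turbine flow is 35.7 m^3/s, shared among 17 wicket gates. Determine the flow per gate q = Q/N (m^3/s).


q = 35.7 / 17 = 2.1000 m^3/s


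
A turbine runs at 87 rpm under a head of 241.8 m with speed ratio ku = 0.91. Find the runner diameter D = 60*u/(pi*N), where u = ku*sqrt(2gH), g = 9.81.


u = 0.91 * sqrt(2*9.81*241.8) = 62.6786 m/s
D = 60 * 62.6786 / (pi * 87) = 13.7595 m


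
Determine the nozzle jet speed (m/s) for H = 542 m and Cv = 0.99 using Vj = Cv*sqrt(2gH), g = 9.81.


Vj = 0.99 * sqrt(2*9.81*542) = 102.0903 m/s


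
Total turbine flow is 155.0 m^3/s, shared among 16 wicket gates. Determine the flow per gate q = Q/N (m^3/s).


q = 155.0 / 16 = 9.6875 m^3/s


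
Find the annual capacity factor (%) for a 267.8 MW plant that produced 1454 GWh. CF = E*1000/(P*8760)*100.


CF = 1454 * 1000 / (267.8 * 8760) * 100 = 61.9797 %


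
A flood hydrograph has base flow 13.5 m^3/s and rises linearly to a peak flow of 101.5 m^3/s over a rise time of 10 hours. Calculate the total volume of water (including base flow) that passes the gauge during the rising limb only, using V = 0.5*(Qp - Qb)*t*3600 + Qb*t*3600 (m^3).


V = 0.5*(101.5 - 13.5)*10*3600 + 13.5*10*3600 = 2.0700e+06 m^3


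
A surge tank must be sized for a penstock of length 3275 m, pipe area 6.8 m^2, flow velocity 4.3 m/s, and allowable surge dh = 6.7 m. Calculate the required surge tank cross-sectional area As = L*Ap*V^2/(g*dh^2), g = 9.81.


As = 3275 * 6.8 * 4.3^2 / (9.81 * 6.7^2) = 935.0579 m^2


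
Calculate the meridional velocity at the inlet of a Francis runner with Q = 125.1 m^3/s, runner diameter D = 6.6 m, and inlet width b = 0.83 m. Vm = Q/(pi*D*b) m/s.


Vm = 125.1 / (pi * 6.6 * 0.83) = 7.2692 m/s


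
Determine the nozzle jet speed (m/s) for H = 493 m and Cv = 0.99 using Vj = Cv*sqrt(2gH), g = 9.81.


Vj = 0.99 * sqrt(2*9.81*493) = 97.3662 m/s


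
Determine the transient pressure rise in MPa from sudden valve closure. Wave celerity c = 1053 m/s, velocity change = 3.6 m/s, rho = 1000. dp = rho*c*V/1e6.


dp = 1000 * 1053 * 3.6 / 1e6 = 3.7908 MPa


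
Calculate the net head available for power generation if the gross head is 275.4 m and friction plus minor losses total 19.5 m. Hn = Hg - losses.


Hn = 275.4 - 19.5 = 255.9000 m


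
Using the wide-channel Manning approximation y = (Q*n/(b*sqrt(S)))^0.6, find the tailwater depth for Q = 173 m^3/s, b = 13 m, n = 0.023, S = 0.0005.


y = (173 * 0.023 / (13 * 0.0005^0.5))^0.6 = 4.8063 m


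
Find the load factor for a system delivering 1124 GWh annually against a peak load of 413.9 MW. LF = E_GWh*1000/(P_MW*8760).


LF = 1124 * 1000 / (413.9 * 8760) = 0.3100


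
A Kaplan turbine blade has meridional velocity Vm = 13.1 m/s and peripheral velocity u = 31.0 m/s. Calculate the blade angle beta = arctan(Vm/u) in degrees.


beta = arctan(13.1 / 31.0) = 22.9080 degrees


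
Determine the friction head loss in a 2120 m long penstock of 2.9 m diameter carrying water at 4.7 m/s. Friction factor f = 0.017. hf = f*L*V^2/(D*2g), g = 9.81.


hf = 0.017 * 2120 * 4.7^2 / (2.9 * 2 * 9.81) = 13.9921 m


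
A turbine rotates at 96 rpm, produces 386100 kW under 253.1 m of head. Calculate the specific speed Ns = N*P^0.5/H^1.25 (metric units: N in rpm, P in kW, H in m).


Ns = 96 * 386100^0.5 / 253.1^1.25 = 59.0889


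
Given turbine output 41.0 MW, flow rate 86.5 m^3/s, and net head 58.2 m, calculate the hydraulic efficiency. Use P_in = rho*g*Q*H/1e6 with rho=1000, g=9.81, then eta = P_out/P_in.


P_in = 1000 * 9.81 * 86.5 * 58.2 / 1e6 = 49.3865 MW
eta = 41.0 / 49.3865 = 0.8302


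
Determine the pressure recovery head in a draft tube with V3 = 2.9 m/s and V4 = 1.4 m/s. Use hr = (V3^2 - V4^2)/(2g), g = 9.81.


hr = (2.9^2 - 1.4^2) / (2*9.81) = 0.3287 m


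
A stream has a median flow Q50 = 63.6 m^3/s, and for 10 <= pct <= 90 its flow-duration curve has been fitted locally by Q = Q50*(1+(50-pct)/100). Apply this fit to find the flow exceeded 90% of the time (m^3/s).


Q = 63.6 * (1 + (50 - 90)/100) = 38.1600 m^3/s


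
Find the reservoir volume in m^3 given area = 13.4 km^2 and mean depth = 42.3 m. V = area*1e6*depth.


V = 13.4 * 1e6 * 42.3 = 5.6682e+08 m^3


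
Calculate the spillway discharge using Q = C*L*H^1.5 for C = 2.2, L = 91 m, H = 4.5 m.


Q = 2.2 * 91 * 4.5^1.5 = 1911.0975 m^3/s


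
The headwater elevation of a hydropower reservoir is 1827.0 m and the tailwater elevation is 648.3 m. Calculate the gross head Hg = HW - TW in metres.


Hg = 1827.0 - 648.3 = 1178.7000 m


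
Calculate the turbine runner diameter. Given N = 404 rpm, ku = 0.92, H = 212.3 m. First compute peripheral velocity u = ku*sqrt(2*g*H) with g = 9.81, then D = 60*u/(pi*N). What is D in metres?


u = 0.92 * sqrt(2*9.81*212.3) = 59.3762 m/s
D = 60 * 59.3762 / (pi * 404) = 2.8069 m


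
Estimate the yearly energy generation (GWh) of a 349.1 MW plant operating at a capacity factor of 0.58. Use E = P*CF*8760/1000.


E = 349.1 * 0.58 * 8760 / 1000 = 1773.7073 GWh


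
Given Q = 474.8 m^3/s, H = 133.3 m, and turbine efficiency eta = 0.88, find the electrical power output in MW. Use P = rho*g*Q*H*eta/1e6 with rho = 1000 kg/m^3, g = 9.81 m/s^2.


P = 1000 * 9.81 * 474.8 * 133.3 * 0.88 / 1e6 = 546.3772 MW


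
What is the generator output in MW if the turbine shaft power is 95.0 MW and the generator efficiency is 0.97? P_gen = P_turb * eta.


P_gen = 95.0 * 0.97 = 92.1500 MW


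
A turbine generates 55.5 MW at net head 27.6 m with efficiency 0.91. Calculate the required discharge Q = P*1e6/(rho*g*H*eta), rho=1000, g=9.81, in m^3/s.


Q = 55.5 * 1e6 / (1000 * 9.81 * 27.6 * 0.91) = 225.2545 m^3/s


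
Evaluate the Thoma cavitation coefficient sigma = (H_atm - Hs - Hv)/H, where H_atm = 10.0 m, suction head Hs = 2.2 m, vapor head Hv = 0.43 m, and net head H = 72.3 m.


sigma = (10.0 - 2.2 - 0.43) / 72.3 = 0.1019


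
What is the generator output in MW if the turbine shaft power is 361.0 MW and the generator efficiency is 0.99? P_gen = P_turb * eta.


P_gen = 361.0 * 0.99 = 357.3900 MW


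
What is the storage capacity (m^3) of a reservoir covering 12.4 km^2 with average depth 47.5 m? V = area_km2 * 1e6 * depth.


V = 12.4 * 1e6 * 47.5 = 5.8900e+08 m^3


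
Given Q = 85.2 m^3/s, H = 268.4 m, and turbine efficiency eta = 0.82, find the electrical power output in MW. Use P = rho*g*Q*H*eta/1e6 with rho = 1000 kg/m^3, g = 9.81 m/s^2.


P = 1000 * 9.81 * 85.2 * 268.4 * 0.82 / 1e6 = 183.9522 MW


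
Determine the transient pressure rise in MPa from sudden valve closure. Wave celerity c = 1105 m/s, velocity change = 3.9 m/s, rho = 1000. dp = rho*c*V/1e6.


dp = 1000 * 1105 * 3.9 / 1e6 = 4.3095 MPa


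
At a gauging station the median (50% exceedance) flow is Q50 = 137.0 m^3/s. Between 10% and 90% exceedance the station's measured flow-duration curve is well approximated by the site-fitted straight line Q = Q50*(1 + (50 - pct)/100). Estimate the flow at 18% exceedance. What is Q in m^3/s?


Q = 137.0 * (1 + (50 - 18)/100) = 180.8400 m^3/s


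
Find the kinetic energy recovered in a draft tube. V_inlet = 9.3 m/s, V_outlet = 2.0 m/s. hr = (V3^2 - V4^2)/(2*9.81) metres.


hr = (9.3^2 - 2.0^2) / (2*9.81) = 4.2044 m


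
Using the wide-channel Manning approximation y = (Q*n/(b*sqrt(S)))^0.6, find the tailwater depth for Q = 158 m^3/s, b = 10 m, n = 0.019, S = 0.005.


y = (158 * 0.019 / (10 * 0.005^0.5))^0.6 = 2.3810 m


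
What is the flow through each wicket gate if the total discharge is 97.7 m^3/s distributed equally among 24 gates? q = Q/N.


q = 97.7 / 24 = 4.0708 m^3/s


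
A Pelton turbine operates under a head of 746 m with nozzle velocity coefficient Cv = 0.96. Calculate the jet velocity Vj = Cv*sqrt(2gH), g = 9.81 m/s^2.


Vj = 0.96 * sqrt(2*9.81*746) = 116.1422 m/s


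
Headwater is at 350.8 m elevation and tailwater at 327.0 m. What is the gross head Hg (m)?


Hg = 350.8 - 327.0 = 23.8000 m


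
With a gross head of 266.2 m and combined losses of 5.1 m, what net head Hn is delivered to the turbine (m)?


Hn = 266.2 - 5.1 = 261.1000 m


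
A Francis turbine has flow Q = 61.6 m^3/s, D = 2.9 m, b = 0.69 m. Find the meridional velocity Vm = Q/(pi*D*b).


Vm = 61.6 / (pi * 2.9 * 0.69) = 9.7990 m/s


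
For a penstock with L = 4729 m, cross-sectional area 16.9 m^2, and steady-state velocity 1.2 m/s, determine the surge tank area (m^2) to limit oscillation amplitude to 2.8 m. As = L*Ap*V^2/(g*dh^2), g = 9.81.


As = 4729 * 16.9 * 1.2^2 / (9.81 * 2.8^2) = 1496.3509 m^2


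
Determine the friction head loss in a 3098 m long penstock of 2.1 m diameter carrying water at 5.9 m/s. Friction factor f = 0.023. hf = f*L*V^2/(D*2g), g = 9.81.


hf = 0.023 * 3098 * 5.9^2 / (2.1 * 2 * 9.81) = 60.1998 m


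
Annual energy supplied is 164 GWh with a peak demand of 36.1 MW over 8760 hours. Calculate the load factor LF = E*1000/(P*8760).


LF = 164 * 1000 / (36.1 * 8760) = 0.5186


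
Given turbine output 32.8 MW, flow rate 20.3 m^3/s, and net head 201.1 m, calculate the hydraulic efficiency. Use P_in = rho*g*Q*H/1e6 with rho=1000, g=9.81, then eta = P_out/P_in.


P_in = 1000 * 9.81 * 20.3 * 201.1 / 1e6 = 40.0477 MW
eta = 32.8 / 40.0477 = 0.8190


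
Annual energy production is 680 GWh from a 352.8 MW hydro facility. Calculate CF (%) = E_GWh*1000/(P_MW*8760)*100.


CF = 680 * 1000 / (352.8 * 8760) * 100 = 22.0027 %


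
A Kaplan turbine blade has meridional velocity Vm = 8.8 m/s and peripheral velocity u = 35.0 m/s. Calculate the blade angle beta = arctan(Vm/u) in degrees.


beta = arctan(8.8 / 35.0) = 14.1133 degrees


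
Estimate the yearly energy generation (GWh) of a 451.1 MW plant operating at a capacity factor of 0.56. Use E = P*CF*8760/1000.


E = 451.1 * 0.56 * 8760 / 1000 = 2212.9162 GWh


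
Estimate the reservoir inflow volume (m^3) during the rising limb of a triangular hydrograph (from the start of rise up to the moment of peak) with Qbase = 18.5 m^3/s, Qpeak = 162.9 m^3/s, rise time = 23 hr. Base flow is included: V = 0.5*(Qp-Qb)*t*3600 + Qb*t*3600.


V = 0.5*(162.9 - 18.5)*23*3600 + 18.5*23*3600 = 7.5100e+06 m^3


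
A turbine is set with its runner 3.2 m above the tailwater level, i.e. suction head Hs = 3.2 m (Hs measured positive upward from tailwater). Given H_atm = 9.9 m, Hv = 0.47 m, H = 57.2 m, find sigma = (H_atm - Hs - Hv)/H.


sigma = (9.9 - 3.2 - 0.47) / 57.2 = 0.1089


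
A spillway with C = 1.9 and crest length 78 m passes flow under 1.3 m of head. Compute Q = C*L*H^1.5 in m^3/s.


Q = 1.9 * 78 * 1.3^1.5 = 219.6662 m^3/s


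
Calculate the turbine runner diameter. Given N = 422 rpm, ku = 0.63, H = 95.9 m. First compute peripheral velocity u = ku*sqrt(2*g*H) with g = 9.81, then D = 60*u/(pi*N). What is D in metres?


u = 0.63 * sqrt(2*9.81*95.9) = 27.3275 m/s
D = 60 * 27.3275 / (pi * 422) = 1.2368 m


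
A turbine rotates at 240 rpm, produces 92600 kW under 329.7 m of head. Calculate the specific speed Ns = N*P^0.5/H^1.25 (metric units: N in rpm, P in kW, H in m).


Ns = 240 * 92600^0.5 / 329.7^1.25 = 51.9838


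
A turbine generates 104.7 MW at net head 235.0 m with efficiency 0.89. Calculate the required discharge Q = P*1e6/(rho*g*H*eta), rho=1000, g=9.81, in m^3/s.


Q = 104.7 * 1e6 / (1000 * 9.81 * 235.0 * 0.89) = 51.0293 m^3/s


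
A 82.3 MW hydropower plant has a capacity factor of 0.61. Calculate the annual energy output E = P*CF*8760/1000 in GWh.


E = 82.3 * 0.61 * 8760 / 1000 = 439.7783 GWh


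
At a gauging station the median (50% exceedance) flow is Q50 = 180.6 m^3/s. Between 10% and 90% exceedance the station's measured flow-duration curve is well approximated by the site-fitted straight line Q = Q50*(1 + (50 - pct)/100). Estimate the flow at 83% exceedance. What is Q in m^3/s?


Q = 180.6 * (1 + (50 - 83)/100) = 121.0020 m^3/s


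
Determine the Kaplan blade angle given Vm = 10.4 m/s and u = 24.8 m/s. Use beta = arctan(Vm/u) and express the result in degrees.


beta = arctan(10.4 / 24.8) = 22.7510 degrees


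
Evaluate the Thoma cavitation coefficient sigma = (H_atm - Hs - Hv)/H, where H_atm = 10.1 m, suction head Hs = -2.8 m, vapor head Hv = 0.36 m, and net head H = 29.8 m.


sigma = (10.1 - (-2.8) - 0.36) / 29.8 = 0.4208


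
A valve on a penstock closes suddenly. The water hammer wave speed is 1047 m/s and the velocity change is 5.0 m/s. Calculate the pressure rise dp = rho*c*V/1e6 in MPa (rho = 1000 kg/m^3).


dp = 1000 * 1047 * 5.0 / 1e6 = 5.2350 MPa


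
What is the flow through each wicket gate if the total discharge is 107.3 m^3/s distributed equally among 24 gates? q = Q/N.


q = 107.3 / 24 = 4.4708 m^3/s


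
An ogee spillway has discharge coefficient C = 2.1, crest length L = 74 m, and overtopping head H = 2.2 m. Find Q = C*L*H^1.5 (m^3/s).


Q = 2.1 * 74 * 2.2^1.5 = 507.0900 m^3/s


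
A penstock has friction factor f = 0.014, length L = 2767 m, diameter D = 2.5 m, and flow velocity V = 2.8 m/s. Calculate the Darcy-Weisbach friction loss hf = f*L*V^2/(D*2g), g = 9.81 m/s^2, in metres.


hf = 0.014 * 2767 * 2.8^2 / (2.5 * 2 * 9.81) = 6.1918 m


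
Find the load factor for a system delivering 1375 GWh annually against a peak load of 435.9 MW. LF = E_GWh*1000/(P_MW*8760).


LF = 1375 * 1000 / (435.9 * 8760) = 0.3601


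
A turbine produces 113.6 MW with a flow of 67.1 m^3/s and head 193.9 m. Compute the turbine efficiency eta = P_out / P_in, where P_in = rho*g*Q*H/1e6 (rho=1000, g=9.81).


P_in = 1000 * 9.81 * 67.1 * 193.9 / 1e6 = 127.6349 MW
eta = 113.6 / 127.6349 = 0.8900


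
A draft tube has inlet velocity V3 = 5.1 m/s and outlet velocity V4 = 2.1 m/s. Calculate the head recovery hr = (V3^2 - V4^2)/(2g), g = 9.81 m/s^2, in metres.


hr = (5.1^2 - 2.1^2) / (2*9.81) = 1.1009 m


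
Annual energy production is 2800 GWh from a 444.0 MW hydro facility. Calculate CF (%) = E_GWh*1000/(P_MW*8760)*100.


CF = 2800 * 1000 / (444.0 * 8760) * 100 = 71.9898 %


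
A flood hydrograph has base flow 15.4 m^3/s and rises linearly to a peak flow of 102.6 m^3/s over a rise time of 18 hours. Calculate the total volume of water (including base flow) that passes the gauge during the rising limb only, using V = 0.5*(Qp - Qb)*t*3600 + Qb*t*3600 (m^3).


V = 0.5*(102.6 - 15.4)*18*3600 + 15.4*18*3600 = 3.8232e+06 m^3


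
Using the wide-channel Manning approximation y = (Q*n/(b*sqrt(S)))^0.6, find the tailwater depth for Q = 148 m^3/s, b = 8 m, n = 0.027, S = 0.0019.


y = (148 * 0.027 / (8 * 0.0019^0.5))^0.6 = 4.3201 m


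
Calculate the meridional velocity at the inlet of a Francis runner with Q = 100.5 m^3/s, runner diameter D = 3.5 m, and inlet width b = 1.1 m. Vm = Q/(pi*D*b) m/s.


Vm = 100.5 / (pi * 3.5 * 1.1) = 8.3091 m/s


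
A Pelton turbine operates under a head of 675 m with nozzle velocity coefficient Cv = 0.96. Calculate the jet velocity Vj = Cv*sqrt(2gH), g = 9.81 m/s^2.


Vj = 0.96 * sqrt(2*9.81*675) = 110.4772 m/s


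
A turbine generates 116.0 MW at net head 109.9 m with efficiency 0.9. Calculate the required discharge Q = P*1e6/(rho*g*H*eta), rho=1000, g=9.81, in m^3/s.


Q = 116.0 * 1e6 / (1000 * 9.81 * 109.9 * 0.9) = 119.5498 m^3/s


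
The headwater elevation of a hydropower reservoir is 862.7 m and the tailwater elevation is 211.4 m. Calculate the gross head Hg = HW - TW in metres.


Hg = 862.7 - 211.4 = 651.3000 m


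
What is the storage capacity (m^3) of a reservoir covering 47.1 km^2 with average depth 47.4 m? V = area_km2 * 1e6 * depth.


V = 47.1 * 1e6 * 47.4 = 2.2325e+09 m^3


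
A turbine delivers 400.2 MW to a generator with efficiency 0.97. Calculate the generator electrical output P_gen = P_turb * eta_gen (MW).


P_gen = 400.2 * 0.97 = 388.1940 MW


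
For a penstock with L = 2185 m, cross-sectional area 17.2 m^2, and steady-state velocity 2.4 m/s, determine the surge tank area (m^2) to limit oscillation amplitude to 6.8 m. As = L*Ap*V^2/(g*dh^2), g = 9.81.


As = 2185 * 17.2 * 2.4^2 / (9.81 * 6.8^2) = 477.2166 m^2


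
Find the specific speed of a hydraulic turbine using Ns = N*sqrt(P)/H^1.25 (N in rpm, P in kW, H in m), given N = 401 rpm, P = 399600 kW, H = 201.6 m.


Ns = 401 * 399600^0.5 / 201.6^1.25 = 333.6906


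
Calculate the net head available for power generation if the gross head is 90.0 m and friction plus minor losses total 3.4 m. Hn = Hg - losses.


Hn = 90.0 - 3.4 = 86.6000 m


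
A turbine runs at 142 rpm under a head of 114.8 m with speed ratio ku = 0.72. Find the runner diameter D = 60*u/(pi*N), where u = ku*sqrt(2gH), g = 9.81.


u = 0.72 * sqrt(2*9.81*114.8) = 34.1706 m/s
D = 60 * 34.1706 / (pi * 142) = 4.5959 m


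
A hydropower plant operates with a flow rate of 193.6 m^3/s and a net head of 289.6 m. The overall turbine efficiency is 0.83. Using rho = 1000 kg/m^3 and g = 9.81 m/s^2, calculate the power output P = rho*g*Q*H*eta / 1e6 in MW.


P = 1000 * 9.81 * 193.6 * 289.6 * 0.83 / 1e6 = 456.5108 MW


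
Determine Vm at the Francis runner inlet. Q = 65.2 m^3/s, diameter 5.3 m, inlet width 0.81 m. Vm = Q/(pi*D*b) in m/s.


Vm = 65.2 / (pi * 5.3 * 0.81) = 4.8343 m/s


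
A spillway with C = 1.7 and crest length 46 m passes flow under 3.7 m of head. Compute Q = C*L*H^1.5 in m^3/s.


Q = 1.7 * 46 * 3.7^1.5 = 556.5566 m^3/s


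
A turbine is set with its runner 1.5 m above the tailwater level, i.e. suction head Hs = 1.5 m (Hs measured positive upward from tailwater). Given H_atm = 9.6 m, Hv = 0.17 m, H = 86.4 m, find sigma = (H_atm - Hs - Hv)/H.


sigma = (9.6 - 1.5 - 0.17) / 86.4 = 0.0918


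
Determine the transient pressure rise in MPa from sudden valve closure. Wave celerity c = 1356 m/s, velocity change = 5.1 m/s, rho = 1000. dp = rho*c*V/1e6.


dp = 1000 * 1356 * 5.1 / 1e6 = 6.9156 MPa


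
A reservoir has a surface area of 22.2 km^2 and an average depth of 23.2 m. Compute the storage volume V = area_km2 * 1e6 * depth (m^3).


V = 22.2 * 1e6 * 23.2 = 5.1504e+08 m^3


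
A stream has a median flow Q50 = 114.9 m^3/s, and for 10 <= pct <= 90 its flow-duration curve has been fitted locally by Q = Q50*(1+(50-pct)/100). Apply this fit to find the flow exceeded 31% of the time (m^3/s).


Q = 114.9 * (1 + (50 - 31)/100) = 136.7310 m^3/s


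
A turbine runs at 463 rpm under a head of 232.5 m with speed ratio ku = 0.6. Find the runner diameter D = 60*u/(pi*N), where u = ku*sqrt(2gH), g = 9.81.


u = 0.6 * sqrt(2*9.81*232.5) = 40.5240 m/s
D = 60 * 40.5240 / (pi * 463) = 1.6716 m


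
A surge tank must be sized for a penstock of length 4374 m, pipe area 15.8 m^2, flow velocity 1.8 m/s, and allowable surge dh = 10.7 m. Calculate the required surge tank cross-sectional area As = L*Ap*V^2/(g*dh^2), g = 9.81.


As = 4374 * 15.8 * 1.8^2 / (9.81 * 10.7^2) = 199.3629 m^2


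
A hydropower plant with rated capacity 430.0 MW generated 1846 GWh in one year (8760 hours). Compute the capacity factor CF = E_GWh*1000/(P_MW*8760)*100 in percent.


CF = 1846 * 1000 / (430.0 * 8760) * 100 = 49.0071 %


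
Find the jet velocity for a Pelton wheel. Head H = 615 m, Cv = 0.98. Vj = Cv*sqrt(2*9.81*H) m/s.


Vj = 0.98 * sqrt(2*9.81*615) = 107.6498 m/s


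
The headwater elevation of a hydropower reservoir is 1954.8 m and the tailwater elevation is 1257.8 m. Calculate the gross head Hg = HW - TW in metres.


Hg = 1954.8 - 1257.8 = 697.0000 m


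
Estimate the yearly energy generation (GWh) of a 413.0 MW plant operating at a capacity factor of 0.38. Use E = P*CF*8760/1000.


E = 413.0 * 0.38 * 8760 / 1000 = 1374.7944 GWh


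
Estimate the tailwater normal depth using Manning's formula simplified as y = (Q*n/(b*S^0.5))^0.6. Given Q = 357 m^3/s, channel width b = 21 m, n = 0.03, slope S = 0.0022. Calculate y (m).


y = (357 * 0.03 / (21 * 0.0022^0.5))^0.6 = 4.1862 m


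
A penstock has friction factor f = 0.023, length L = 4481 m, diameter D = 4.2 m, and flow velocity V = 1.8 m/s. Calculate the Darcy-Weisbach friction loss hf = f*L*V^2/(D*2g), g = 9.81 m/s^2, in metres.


hf = 0.023 * 4481 * 1.8^2 / (4.2 * 2 * 9.81) = 4.0523 m


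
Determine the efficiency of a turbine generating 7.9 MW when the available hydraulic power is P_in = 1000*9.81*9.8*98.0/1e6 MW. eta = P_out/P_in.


P_in = 1000 * 9.81 * 9.8 * 98.0 / 1e6 = 9.4215 MW
eta = 7.9 / 9.4215 = 0.8385


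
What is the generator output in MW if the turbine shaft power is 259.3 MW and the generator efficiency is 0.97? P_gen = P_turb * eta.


P_gen = 259.3 * 0.97 = 251.5210 MW


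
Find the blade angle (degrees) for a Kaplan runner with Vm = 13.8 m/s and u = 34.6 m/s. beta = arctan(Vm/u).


beta = arctan(13.8 / 34.6) = 21.7443 degrees


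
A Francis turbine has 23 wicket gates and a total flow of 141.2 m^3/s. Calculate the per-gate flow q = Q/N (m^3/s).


q = 141.2 / 23 = 6.1391 m^3/s


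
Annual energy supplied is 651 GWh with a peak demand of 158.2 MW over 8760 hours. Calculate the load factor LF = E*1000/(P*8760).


LF = 651 * 1000 / (158.2 * 8760) = 0.4698


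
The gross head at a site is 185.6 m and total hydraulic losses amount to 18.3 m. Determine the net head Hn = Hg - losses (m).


Hn = 185.6 - 18.3 = 167.3000 m


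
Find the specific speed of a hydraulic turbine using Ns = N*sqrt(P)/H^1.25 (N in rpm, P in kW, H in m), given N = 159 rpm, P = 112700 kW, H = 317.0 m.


Ns = 159 * 112700^0.5 / 317.0^1.25 = 39.9057


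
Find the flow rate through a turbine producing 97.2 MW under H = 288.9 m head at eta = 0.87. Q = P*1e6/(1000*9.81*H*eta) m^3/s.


Q = 97.2 * 1e6 / (1000 * 9.81 * 288.9 * 0.87) = 39.4213 m^3/s


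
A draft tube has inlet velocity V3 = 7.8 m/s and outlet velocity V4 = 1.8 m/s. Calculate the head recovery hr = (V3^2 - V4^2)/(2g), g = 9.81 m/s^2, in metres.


hr = (7.8^2 - 1.8^2) / (2*9.81) = 2.9358 m


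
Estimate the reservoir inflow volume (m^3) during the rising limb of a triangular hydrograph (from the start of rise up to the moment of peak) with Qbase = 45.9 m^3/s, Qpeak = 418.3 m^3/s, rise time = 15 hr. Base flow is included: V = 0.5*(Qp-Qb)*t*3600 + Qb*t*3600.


V = 0.5*(418.3 - 45.9)*15*3600 + 45.9*15*3600 = 1.2533e+07 m^3


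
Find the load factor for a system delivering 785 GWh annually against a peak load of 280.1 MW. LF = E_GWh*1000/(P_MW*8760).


LF = 785 * 1000 / (280.1 * 8760) = 0.3199


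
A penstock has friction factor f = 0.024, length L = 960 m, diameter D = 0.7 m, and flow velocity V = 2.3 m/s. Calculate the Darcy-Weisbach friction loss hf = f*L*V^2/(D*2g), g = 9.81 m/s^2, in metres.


hf = 0.024 * 960 * 2.3^2 / (0.7 * 2 * 9.81) = 8.8744 m


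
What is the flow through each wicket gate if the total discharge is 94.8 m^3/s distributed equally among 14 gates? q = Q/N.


q = 94.8 / 14 = 6.7714 m^3/s


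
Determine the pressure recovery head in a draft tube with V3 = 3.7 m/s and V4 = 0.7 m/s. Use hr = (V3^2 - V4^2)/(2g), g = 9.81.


hr = (3.7^2 - 0.7^2) / (2*9.81) = 0.6728 m


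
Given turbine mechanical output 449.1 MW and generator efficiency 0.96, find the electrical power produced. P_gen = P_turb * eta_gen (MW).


P_gen = 449.1 * 0.96 = 431.1360 MW


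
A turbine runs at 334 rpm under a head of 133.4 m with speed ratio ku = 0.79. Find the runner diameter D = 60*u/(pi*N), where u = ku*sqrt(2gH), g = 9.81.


u = 0.79 * sqrt(2*9.81*133.4) = 40.4161 m/s
D = 60 * 40.4161 / (pi * 334) = 2.3111 m


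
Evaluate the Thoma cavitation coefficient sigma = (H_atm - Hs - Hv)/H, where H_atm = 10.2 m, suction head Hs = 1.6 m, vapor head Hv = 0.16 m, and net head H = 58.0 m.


sigma = (10.2 - 1.6 - 0.16) / 58.0 = 0.1455


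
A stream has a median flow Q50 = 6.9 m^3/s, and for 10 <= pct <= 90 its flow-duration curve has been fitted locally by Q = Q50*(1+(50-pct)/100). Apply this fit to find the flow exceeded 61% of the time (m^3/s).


Q = 6.9 * (1 + (50 - 61)/100) = 6.1410 m^3/s


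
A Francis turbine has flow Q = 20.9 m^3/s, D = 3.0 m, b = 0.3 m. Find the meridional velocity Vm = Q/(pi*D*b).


Vm = 20.9 / (pi * 3.0 * 0.3) = 7.3919 m/s


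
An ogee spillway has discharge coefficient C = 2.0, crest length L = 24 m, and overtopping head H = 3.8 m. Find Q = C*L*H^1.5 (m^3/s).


Q = 2.0 * 24 * 3.8^1.5 = 355.5631 m^3/s


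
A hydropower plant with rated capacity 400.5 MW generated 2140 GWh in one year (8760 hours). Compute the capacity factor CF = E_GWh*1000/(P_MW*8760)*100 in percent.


CF = 2140 * 1000 / (400.5 * 8760) * 100 = 60.9968 %


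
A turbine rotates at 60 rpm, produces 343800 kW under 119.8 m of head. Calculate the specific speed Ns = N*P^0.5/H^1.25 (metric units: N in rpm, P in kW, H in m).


Ns = 60 * 343800^0.5 / 119.8^1.25 = 88.7632


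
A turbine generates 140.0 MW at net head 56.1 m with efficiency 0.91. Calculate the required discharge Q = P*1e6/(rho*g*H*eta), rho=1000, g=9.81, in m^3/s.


Q = 140.0 * 1e6 / (1000 * 9.81 * 56.1 * 0.91) = 279.5470 m^3/s


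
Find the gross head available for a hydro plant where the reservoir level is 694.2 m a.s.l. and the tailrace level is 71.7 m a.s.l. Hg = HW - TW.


Hg = 694.2 - 71.7 = 622.5000 m


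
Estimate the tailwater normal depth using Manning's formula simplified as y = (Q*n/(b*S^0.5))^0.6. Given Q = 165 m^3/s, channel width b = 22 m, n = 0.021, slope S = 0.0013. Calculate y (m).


y = (165 * 0.021 / (22 * 0.0013^0.5))^0.6 = 2.4221 m


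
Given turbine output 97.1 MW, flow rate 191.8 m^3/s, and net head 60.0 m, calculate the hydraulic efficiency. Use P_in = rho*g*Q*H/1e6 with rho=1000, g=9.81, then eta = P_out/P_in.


P_in = 1000 * 9.81 * 191.8 * 60.0 / 1e6 = 112.8935 MW
eta = 97.1 / 112.8935 = 0.8601


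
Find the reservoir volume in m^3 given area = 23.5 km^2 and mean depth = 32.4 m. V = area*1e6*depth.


V = 23.5 * 1e6 * 32.4 = 7.6140e+08 m^3


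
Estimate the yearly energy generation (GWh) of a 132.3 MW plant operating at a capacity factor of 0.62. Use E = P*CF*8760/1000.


E = 132.3 * 0.62 * 8760 / 1000 = 718.5478 GWh


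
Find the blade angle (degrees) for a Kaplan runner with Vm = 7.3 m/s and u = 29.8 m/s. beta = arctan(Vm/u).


beta = arctan(7.3 / 29.8) = 13.7645 degrees


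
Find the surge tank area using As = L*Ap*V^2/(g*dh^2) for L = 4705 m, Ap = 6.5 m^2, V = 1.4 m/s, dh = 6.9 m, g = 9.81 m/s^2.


As = 4705 * 6.5 * 1.4^2 / (9.81 * 6.9^2) = 128.3400 m^2


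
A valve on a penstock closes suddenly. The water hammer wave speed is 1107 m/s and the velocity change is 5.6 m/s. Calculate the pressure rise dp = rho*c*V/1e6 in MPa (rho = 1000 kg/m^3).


dp = 1000 * 1107 * 5.6 / 1e6 = 6.1992 MPa


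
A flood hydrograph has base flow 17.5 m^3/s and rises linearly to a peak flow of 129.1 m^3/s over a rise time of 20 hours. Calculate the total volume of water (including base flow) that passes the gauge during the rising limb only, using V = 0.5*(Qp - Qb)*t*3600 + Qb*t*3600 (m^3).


V = 0.5*(129.1 - 17.5)*20*3600 + 17.5*20*3600 = 5.2776e+06 m^3


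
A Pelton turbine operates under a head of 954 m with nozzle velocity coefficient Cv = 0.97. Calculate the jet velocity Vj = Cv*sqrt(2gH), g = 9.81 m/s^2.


Vj = 0.97 * sqrt(2*9.81*954) = 132.7075 m/s


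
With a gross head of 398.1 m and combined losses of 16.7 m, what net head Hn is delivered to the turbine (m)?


Hn = 398.1 - 16.7 = 381.4000 m


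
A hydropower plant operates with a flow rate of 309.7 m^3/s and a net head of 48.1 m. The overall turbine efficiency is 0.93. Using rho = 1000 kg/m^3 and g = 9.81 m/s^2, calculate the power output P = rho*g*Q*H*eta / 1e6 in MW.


P = 1000 * 9.81 * 309.7 * 48.1 * 0.93 / 1e6 = 135.9059 MW


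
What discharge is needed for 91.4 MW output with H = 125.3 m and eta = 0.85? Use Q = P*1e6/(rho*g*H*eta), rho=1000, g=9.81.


Q = 91.4 * 1e6 / (1000 * 9.81 * 125.3 * 0.85) = 87.4797 m^3/s
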